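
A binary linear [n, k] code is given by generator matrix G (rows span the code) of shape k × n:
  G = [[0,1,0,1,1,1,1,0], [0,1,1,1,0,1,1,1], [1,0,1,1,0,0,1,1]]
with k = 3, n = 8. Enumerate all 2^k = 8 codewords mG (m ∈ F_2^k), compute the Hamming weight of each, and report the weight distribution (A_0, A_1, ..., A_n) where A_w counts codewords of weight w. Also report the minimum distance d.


Weight distribution: A_0 = 1, A_3 = 2, A_4 = 1, A_5 = 2, A_6 = 2. Minimum distance d = 3.

Enumerate all 2^3 = 8 messages m ∈ F_2^3.
For each, compute codeword c = mG in F_2^8, then tally its weight.
  m = 000 → c = 00000000, weight = 0.
  m = 100 → c = 01011110, weight = 5.
  m = 010 → c = 01110111, weight = 6.
  m = 110 → c = 00101001, weight = 3.
  m = 001 → c = 10110011, weight = 5.
  m = 101 → c = 11101101, weight = 6.
  m = 011 → c = 11000100, weight = 3.
  m = 111 → c = 10011010, weight = 4.
Tally weights:
  weight 0: 1 codewords.
  weight 3: 2 codewords.
  weight 4: 1 codewords.
  weight 5: 2 codewords.
  weight 6: 2 codewords.
Minimum distance d = smallest w > 0 with A_w > 0 = 3.
Sanity: Σ A_w = 8 = 2^3 = 8 ✓.


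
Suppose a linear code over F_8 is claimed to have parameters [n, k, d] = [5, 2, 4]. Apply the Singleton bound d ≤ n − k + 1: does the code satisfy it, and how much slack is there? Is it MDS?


Singleton RHS = n − k + 1 = 4, slack = 0, bound satisfied, MDS.

Singleton bound: d ≤ n − k + 1.
Here n = 5, k = 2, so n − k + 1 = 4.
Given d = 4, check d ≤ 4: YES.
Slack = (n − k + 1) − d = 0.
The code is MDS (slack = 0).
Description: the claimed parameters are [5, 2, 4]_8; such a code would be MDS (meets Singleton bound).


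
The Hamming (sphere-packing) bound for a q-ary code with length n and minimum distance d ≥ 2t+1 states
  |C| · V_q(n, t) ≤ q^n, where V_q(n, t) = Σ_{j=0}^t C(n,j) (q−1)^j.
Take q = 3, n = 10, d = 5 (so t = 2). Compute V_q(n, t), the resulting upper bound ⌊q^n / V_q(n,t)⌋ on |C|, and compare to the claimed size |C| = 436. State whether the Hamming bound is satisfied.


V_q(n, t) = 201, q^n = 59049, Hamming bound = 293, |C| = 436 > bound (violated).

Step 1: Compute V_q(n, t) = Σ_{j=0}^2 C(n, j) (q−1)^j.
  j = 0: C(10,0)·(2)^0 = 1·1 = 1.
  j = 1: C(10,1)·(2)^1 = 10·2 = 20.
  j = 2: C(10,2)·(2)^2 = 45·4 = 180.
  V_q(n, t) = 1 + 20 + 180 = 201.
Step 2: q^n = 3^10 = 59049.
Step 3: Hamming bound ⌊q^n / V_q(n,t)⌋ = ⌊59049/201⌋ = 293.
Step 4: Compare |C| = 436 to 293: violated.
The claimed |C| lies above the Hamming bound, so no 3-ary code of length 10 with d ≥ 5 can have 436 codewords.


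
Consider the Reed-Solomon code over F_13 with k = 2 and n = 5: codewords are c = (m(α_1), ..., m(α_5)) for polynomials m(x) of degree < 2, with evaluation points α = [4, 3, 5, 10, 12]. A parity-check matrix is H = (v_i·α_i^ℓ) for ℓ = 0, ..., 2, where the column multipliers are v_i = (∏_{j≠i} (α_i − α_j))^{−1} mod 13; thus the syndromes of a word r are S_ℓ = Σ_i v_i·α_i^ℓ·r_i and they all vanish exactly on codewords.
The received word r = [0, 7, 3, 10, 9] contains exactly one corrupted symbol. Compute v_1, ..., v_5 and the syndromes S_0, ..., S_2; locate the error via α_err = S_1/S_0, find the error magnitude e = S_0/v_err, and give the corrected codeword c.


S = (2, 10, 11), error at position 3, error magnitude e = 10, c = [0, 7, 6, 10, 9].

Step 1: column multipliers v_i = (∏_{j≠i}(α_i − α_j))^{−1} mod 13.
  i = 1 (α = 4): (4−3)(4−5)(4−10)(4−12) = 1·(−1)·(−6)·(−8) = −48 ≡ 4, so v_1 = 4^{−1} = 10 (mod 13).
  i = 2 (α = 3): (3−4)(3−5)(3−10)(3−12) = (−1)·(−2)·(−7)·(−9) = 126 ≡ 9, so v_2 = 9^{−1} = 3 (mod 13).
  i = 3 (α = 5): (5−4)(5−3)(5−10)(5−12) = 1·2·(−5)·(−7) = 70 ≡ 5, so v_3 = 5^{−1} = 8 (mod 13).
  i = 4 (α = 10): (10−4)(10−3)(10−5)(10−12) = 6·7·5·(−2) = −420 ≡ 9, so v_4 = 9^{−1} = 3 (mod 13).
  i = 5 (α = 12): (12−4)(12−3)(12−5)(12−10) = 8·9·7·2 = 1008 ≡ 7, so v_5 = 7^{−1} = 2 (mod 13).
  v = [10, 3, 8, 3, 2].
Step 2: syndromes of r = [0, 7, 3, 10, 9] (all sums mod 13).
  S_0 = Σ v_i r_i = 10·0 + 3·7 + 8·3 + 3·10 + 2·9 = 93 ≡ 2.
  S_1 = Σ v_i α_i r_i = 10·4·0 + 3·3·7 + 8·5·3 + 3·10·10 + 2·12·9 = 699 ≡ 10.
  α_i^2 mod 13 = [3, 9, 12, 9, 1].
  S_2 = Σ v_i α_i^2 r_i = 10·3·0 + 3·9·7 + 8·12·3 + 3·9·10 + 2·1·9 = 765 ≡ 11.
  S = (2, 10, 11) ≠ 0, so r is not a codeword (an error is present).
Step 3: locate the error. For a single error e at position i, S_ℓ = v_i·e·α_i^ℓ, so α_err = S_1/S_0.
  S_0^{−1} = 2^{−1} = 7 (mod 13), so α_err = 10·7 = 70 ≡ 5 = α_3. Error position i = 3.
  Consistency check: S_2/S_1 = 11·4 = 44 ≡ 5 = α_err ✓ (single-error assumption holds).
Step 4: error magnitude e = S_0/v_3 = S_0·∏_{j≠3}(α_3 − α_j) = 2·5 = 10 ≡ 10 (mod 13).
Step 5: correct position 3: c_3 = r_3 − e = 3 − 10 ≡ 6 (mod 13). Hence c = [0, 7, 6, 10, 9].
  Check: interpolating c through the α_i gives m(x) = 2 + 6·x (degree < 2) with m(α_i) = c_i for every i, so c is indeed a codeword.


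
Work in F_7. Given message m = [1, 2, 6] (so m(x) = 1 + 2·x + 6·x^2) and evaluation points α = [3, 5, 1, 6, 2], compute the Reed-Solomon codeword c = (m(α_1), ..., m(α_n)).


c = [5, 0, 2, 5, 1]

Message polynomial: m(x) = 1 + 2·x + 6·x^2 (mod 7).
For each evaluation point α_i, compute m(α_i) mod 7:
  α_1 = 3: Horner steps 6 → 6 → 5, so m(3) = 5.
  α_2 = 5: Horner steps 6 → 4 → 0, so m(5) = 0.
  α_3 = 1: Horner steps 6 → 1 → 2, so m(1) = 2.
  α_4 = 6: Horner steps 6 → 3 → 5, so m(6) = 5.
  α_5 = 2: Horner steps 6 → 0 → 1, so m(2) = 1.
Codeword c = [5, 0, 2, 5, 1] ∈ F_7^5.


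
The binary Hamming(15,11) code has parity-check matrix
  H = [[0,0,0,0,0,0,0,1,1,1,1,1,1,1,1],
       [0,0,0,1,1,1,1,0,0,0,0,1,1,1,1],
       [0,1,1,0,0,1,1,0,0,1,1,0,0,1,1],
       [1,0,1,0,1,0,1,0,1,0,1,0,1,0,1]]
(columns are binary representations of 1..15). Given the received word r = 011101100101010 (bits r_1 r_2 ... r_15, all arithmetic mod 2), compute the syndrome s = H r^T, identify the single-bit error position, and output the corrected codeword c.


s = (1, 1, 0, 0)^T, error position = 12, corrected codeword c = 011101100100010

Compute s = H r^T mod 2 one row at a time:
  s_1 = 0 + 0 + 1 + 0 + 1 + 0 + 1 + 0 = 3 ≡ 1 (mod 2).
  s_2 = 1 + 0 + 1 + 1 + 1 + 0 + 1 + 0 = 5 ≡ 1 (mod 2).
  s_3 = 1 + 1 + 1 + 1 + 1 + 0 + 1 + 0 = 6 ≡ 0 (mod 2).
  s_4 = 0 + 1 + 0 + 1 + 0 + 0 + 0 + 0 = 2 ≡ 0 (mod 2).
s = (1, 1, 0, 0)^T — this equals column 12 of H (binary 1100), so error is at position 12.
Correct: flip bit 12 of r = 011101100101010 to get c = 011101100100010.


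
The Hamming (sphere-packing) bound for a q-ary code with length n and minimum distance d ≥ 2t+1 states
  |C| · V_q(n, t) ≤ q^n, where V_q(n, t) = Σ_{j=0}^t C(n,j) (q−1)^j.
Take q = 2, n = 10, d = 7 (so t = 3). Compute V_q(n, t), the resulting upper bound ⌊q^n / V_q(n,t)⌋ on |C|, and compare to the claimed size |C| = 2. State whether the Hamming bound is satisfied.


V_q(n, t) = 176, q^n = 1024, Hamming bound = 5, |C| = 2 ≤ bound (satisfied).

Step 1: Compute V_q(n, t) = Σ_{j=0}^3 C(n, j) (q−1)^j.
  j = 0: C(10,0)·(1)^0 = 1·1 = 1.
  j = 1: C(10,1)·(1)^1 = 10·1 = 10.
  j = 2: C(10,2)·(1)^2 = 45·1 = 45.
  j = 3: C(10,3)·(1)^3 = 120·1 = 120.
  V_q(n, t) = 1 + 10 + 45 + 120 = 176.
Step 2: q^n = 2^10 = 1024.
Step 3: Hamming bound ⌊q^n / V_q(n,t)⌋ = ⌊1024/176⌋ = 5.
Step 4: Compare |C| = 2 to 5: satisfied.
The claimed |C| lies below the Hamming bound.


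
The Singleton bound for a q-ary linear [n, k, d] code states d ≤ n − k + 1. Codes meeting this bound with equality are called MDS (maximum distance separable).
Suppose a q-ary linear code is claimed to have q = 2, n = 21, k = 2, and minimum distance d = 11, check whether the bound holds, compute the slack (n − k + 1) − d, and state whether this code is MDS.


Singleton RHS = n − k + 1 = 20, slack = 9, bound satisfied, not MDS.

Singleton bound: d ≤ n − k + 1.
Here n = 21, k = 2, so n − k + 1 = 20.
Given d = 11, check d ≤ 20: YES.
Slack = (n − k + 1) − d = 9.
The code is NOT MDS (slack = 9 > 0).
Description: the claimed parameters are [21, 2, 11]_2; such a code would be non-MDS.


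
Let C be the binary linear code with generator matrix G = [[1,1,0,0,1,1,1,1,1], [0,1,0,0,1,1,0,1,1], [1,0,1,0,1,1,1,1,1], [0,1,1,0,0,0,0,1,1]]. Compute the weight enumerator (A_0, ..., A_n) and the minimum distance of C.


Weight distribution: A_0 = 1, A_2 = 3, A_3 = 2, A_4 = 3, A_5 = 4, A_6 = 1, A_7 = 2. Minimum distance d = 2.

Enumerate all 2^4 = 16 messages m ∈ F_2^4.
For each, compute codeword c = mG in F_2^9, then tally its weight.
  m = 0000 → c = 000000000, weight = 0.
  m = 1000 → c = 110011111, weight = 7.
  m = 0100 → c = 010011011, weight = 5.
  m = 1100 → c = 100000100, weight = 2.
  m = 0010 → c = 101011111, weight = 7.
  m = 1010 → c = 011000000, weight = 2.
  m = 0110 → c = 111000100, weight = 4.
  m = 1110 → c = 001011011, weight = 5.
  m = 0001 → c = 011000011, weight = 4.
  m = 1001 → c = 101011100, weight = 5.
  m = 0101 → c = 001011000, weight = 3.
  m = 1101 → c = 111000111, weight = 6.
  m = 0011 → c = 110011100, weight = 5.
  m = 1011 → c = 000000011, weight = 2.
  m = 0111 → c = 100000111, weight = 4.
  m = 1111 → c = 010011000, weight = 3.
Tally weights:
  weight 0: 1 codewords.
  weight 2: 3 codewords.
  weight 3: 2 codewords.
  weight 4: 3 codewords.
  weight 5: 4 codewords.
  weight 6: 1 codewords.
  weight 7: 2 codewords.
Minimum distance d = smallest w > 0 with A_w > 0 = 2.
Sanity: Σ A_w = 16 = 2^4 = 16 ✓.


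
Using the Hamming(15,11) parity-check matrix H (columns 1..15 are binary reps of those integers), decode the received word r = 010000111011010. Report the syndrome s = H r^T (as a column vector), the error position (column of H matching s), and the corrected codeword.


s = (1, 1, 0, 1)^T, error position = 13, corrected codeword c = 010000111011110

Compute s = H r^T mod 2 one row at a time:
  s_1 = 1 + 1 + 0 + 1 + 1 + 0 + 1 + 0 = 5 ≡ 1 (mod 2).
  s_2 = 0 + 0 + 0 + 1 + 1 + 0 + 1 + 0 = 3 ≡ 1 (mod 2).
  s_3 = 1 + 0 + 0 + 1 + 0 + 1 + 1 + 0 = 4 ≡ 0 (mod 2).
  s_4 = 0 + 0 + 0 + 1 + 1 + 1 + 0 + 0 = 3 ≡ 1 (mod 2).
s = (1, 1, 0, 1)^T — this equals column 13 of H (binary 1101), so error is at position 13.
Correct: flip bit 13 of r = 010000111011010 to get c = 010000111011110.


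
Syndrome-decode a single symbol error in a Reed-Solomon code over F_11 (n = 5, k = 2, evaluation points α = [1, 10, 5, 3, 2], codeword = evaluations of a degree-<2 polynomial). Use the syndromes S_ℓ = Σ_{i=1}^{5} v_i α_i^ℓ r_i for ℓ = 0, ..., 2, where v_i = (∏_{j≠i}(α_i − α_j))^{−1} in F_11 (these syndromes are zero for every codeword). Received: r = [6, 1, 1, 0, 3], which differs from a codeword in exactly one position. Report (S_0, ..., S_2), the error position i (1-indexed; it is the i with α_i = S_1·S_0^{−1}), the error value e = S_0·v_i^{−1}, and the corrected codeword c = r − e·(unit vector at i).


S = (7, 2, 10), error at position 3, error magnitude e = 7, c = [6, 1, 5, 0, 3].

Step 1: column multipliers v_i = (∏_{j≠i}(α_i − α_j))^{−1} mod 11.
  i = 1 (α = 1): (1−10)(1−5)(1−3)(1−2) = (−9)·(−4)·(−2)·(−1) = 72 ≡ 6, so v_1 = 6^{−1} = 2 (mod 11).
  i = 2 (α = 10): (10−1)(10−5)(10−3)(10−2) = 9·5·7·8 = 2520 ≡ 1, so v_2 = 1^{−1} = 1 (mod 11).
  i = 3 (α = 5): (5−1)(5−10)(5−3)(5−2) = 4·(−5)·2·3 = −120 ≡ 1, so v_3 = 1^{−1} = 1 (mod 11).
  i = 4 (α = 3): (3−1)(3−10)(3−5)(3−2) = 2·(−7)·(−2)·1 = 28 ≡ 6, so v_4 = 6^{−1} = 2 (mod 11).
  i = 5 (α = 2): (2−1)(2−10)(2−5)(2−3) = 1·(−8)·(−3)·(−1) = −24 ≡ 9, so v_5 = 9^{−1} = 5 (mod 11).
  v = [2, 1, 1, 2, 5].
Step 2: syndromes of r = [6, 1, 1, 0, 3] (all sums mod 11).
  S_0 = Σ v_i r_i = 2·6 + 1·1 + 1·1 + 2·0 + 5·3 = 29 ≡ 7.
  S_1 = Σ v_i α_i r_i = 2·1·6 + 1·10·1 + 1·5·1 + 2·3·0 + 5·2·3 = 57 ≡ 2.
  α_i^2 mod 11 = [1, 1, 3, 9, 4].
  S_2 = Σ v_i α_i^2 r_i = 2·1·6 + 1·1·1 + 1·3·1 + 2·9·0 + 5·4·3 = 76 ≡ 10.
  S = (7, 2, 10) ≠ 0, so r is not a codeword (an error is present).
Step 3: locate the error. For a single error e at position i, S_ℓ = v_i·e·α_i^ℓ, so α_err = S_1/S_0.
  S_0^{−1} = 7^{−1} = 8 (mod 11), so α_err = 2·8 = 16 ≡ 5 = α_3. Error position i = 3.
  Consistency check: S_2/S_1 = 10·6 = 60 ≡ 5 = α_err ✓ (single-error assumption holds).
Step 4: error magnitude e = S_0/v_3 = S_0·∏_{j≠3}(α_3 − α_j) = 7·1 = 7 ≡ 7 (mod 11).
Step 5: correct position 3: c_3 = r_3 − e = 1 − 7 ≡ 5 (mod 11). Hence c = [6, 1, 5, 0, 3].
  Check: interpolating c through the α_i gives m(x) = 9 + 8·x (degree < 2) with m(α_i) = c_i for every i, so c is indeed a codeword.


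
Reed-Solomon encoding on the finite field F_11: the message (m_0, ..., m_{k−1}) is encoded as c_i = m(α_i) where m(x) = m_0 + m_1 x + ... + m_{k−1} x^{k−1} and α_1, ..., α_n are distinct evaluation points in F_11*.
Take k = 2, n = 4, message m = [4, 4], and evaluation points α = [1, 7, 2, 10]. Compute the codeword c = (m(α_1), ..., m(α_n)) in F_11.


c = [8, 10, 1, 0]

Message polynomial: m(x) = 4 + 4·x (mod 11).
For each evaluation point α_i, compute m(α_i) mod 11:
  α_1 = 1: Horner steps 4 → 8, so m(1) = 8.
  α_2 = 7: Horner steps 4 → 10, so m(7) = 10.
  α_3 = 2: Horner steps 4 → 1, so m(2) = 1.
  α_4 = 10: Horner steps 4 → 0, so m(10) = 0.
Codeword c = [8, 10, 1, 0] ∈ F_11^4.


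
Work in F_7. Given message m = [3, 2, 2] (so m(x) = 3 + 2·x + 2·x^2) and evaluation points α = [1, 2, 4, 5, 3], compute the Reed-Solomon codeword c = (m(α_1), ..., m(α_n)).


c = [0, 1, 1, 0, 6]

Message polynomial: m(x) = 3 + 2·x + 2·x^2 (mod 7).
For each evaluation point α_i, compute m(α_i) mod 7:
  α_1 = 1: Horner steps 2 → 4 → 0, so m(1) = 0.
  α_2 = 2: Horner steps 2 → 6 → 1, so m(2) = 1.
  α_3 = 4: Horner steps 2 → 3 → 1, so m(4) = 1.
  α_4 = 5: Horner steps 2 → 5 → 0, so m(5) = 0.
  α_5 = 3: Horner steps 2 → 1 → 6, so m(3) = 6.
Codeword c = [0, 1, 1, 0, 6] ∈ F_7^5.


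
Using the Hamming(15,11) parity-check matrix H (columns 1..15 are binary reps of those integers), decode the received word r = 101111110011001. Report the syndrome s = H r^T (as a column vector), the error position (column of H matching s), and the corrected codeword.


s = (0, 0, 1, 0)^T, error position = 2, corrected codeword c = 111111110011001

Compute s = H r^T mod 2 one row at a time:
  s_1 = 1 + 0 + 0 + 1 + 1 + 0 + 0 + 1 = 4 ≡ 0 (mod 2).
  s_2 = 1 + 1 + 1 + 1 + 1 + 0 + 0 + 1 = 6 ≡ 0 (mod 2).
  s_3 = 0 + 1 + 1 + 1 + 0 + 1 + 0 + 1 = 5 ≡ 1 (mod 2).
  s_4 = 1 + 1 + 1 + 1 + 0 + 1 + 0 + 1 = 6 ≡ 0 (mod 2).
s = (0, 0, 1, 0)^T — this equals column 2 of H (binary 0010), so error is at position 2.
Correct: flip bit 2 of r = 101111110011001 to get c = 111111110011001.


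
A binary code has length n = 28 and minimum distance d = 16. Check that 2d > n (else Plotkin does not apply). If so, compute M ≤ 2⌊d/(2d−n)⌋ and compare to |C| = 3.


Plotkin bound M ≤ 8; given |C| = 3 ≤ bound (satisfied).

Check applicability: 2d = 32, n = 28.
2d − n = 4 > 0, so Plotkin applies.
Compute d/(2d−n) = 16/4 ≈ 4.0000.
⌊d/(2d−n)⌋ = 4.
Plotkin bound: M ≤ 2·4 = 8.
Given |C| = 3, check: satisfied.
This |C| is below the Plotkin bound.


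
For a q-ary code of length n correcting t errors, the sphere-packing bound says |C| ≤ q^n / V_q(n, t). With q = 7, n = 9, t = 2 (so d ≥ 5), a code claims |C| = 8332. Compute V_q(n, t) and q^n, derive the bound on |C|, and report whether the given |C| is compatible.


V_q(n, t) = 1351, q^n = 40353607, Hamming bound = 29869, |C| = 8332 ≤ bound (satisfied).

Step 1: Compute V_q(n, t) = Σ_{j=0}^2 C(n, j) (q−1)^j.
  j = 0: C(9,0)·(6)^0 = 1·1 = 1.
  j = 1: C(9,1)·(6)^1 = 9·6 = 54.
  j = 2: C(9,2)·(6)^2 = 36·36 = 1296.
  V_q(n, t) = 1 + 54 + 1296 = 1351.
Step 2: q^n = 7^9 = 40353607.
Step 3: Hamming bound ⌊q^n / V_q(n,t)⌋ = ⌊40353607/1351⌋ = 29869.
Step 4: Compare |C| = 8332 to 29869: satisfied.
The claimed |C| lies below the Hamming bound.


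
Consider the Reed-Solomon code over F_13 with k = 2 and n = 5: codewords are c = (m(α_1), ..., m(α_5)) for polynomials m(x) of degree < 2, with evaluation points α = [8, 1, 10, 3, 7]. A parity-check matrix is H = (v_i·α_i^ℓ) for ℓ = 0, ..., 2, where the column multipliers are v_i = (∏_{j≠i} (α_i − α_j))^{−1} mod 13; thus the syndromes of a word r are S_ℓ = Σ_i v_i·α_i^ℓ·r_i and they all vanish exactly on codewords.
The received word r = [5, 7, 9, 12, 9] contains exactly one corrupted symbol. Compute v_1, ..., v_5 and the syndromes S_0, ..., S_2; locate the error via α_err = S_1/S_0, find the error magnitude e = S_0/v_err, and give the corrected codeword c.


S = (12, 3, 4), error at position 3, error magnitude e = 12, c = [5, 7, 10, 12, 9].

Step 1: column multipliers v_i = (∏_{j≠i}(α_i − α_j))^{−1} mod 13.
  i = 1 (α = 8): (8−1)(8−10)(8−3)(8−7) = 7·(−2)·5·1 = −70 ≡ 8, so v_1 = 8^{−1} = 5 (mod 13).
  i = 2 (α = 1): (1−8)(1−10)(1−3)(1−7) = (−7)·(−9)·(−2)·(−6) = 756 ≡ 2, so v_2 = 2^{−1} = 7 (mod 13).
  i = 3 (α = 10): (10−8)(10−1)(10−3)(10−7) = 2·9·7·3 = 378 ≡ 1, so v_3 = 1^{−1} = 1 (mod 13).
  i = 4 (α = 3): (3−8)(3−1)(3−10)(3−7) = (−5)·2·(−7)·(−4) = −280 ≡ 6, so v_4 = 6^{−1} = 11 (mod 13).
  i = 5 (α = 7): (7−8)(7−1)(7−10)(7−3) = (−1)·6·(−3)·4 = 72 ≡ 7, so v_5 = 7^{−1} = 2 (mod 13).
  v = [5, 7, 1, 11, 2].
Step 2: syndromes of r = [5, 7, 9, 12, 9] (all sums mod 13).
  S_0 = Σ v_i r_i = 5·5 + 7·7 + 1·9 + 11·12 + 2·9 = 233 ≡ 12.
  S_1 = Σ v_i α_i r_i = 5·8·5 + 7·1·7 + 1·10·9 + 11·3·12 + 2·7·9 = 861 ≡ 3.
  α_i^2 mod 13 = [12, 1, 9, 9, 10].
  S_2 = Σ v_i α_i^2 r_i = 5·12·5 + 7·1·7 + 1·9·9 + 11·9·12 + 2·10·9 = 1798 ≡ 4.
  S = (12, 3, 4) ≠ 0, so r is not a codeword (an error is present).
Step 3: locate the error. For a single error e at position i, S_ℓ = v_i·e·α_i^ℓ, so α_err = S_1/S_0.
  S_0^{−1} = 12^{−1} = 12 (mod 13), so α_err = 3·12 = 36 ≡ 10 = α_3. Error position i = 3.
  Consistency check: S_2/S_1 = 4·9 = 36 ≡ 10 = α_err ✓ (single-error assumption holds).
Step 4: error magnitude e = S_0/v_3 = S_0·∏_{j≠3}(α_3 − α_j) = 12·1 = 12 ≡ 12 (mod 13).
Step 5: correct position 3: c_3 = r_3 − e = 9 − 12 ≡ 10 (mod 13). Hence c = [5, 7, 10, 12, 9].
  Check: interpolating c through the α_i gives m(x) = 11 + 9·x (degree < 2) with m(α_i) = c_i for every i, so c is indeed a codeword.


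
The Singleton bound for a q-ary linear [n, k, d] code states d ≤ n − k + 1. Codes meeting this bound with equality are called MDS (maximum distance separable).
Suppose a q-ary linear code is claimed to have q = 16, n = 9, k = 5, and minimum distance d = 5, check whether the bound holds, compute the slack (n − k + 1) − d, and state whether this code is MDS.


Singleton RHS = n − k + 1 = 5, slack = 0, bound satisfied, MDS.

Singleton bound: d ≤ n − k + 1.
Here n = 9, k = 5, so n − k + 1 = 5.
Given d = 5, check d ≤ 5: YES.
Slack = (n − k + 1) − d = 0.
The code is MDS (slack = 0).
Description: the claimed parameters are [9, 5, 5]_16; such a code would be MDS (meets Singleton bound).


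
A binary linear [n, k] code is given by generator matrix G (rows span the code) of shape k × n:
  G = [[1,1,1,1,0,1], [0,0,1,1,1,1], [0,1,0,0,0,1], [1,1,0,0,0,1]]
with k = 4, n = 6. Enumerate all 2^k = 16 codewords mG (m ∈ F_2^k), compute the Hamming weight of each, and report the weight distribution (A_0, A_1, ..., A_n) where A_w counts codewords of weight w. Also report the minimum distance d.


Weight distribution: A_0 = 1, A_1 = 1, A_2 = 4, A_3 = 4, A_4 = 3, A_5 = 3. Minimum distance d = 1.

Enumerate all 2^4 = 16 messages m ∈ F_2^4.
For each, compute codeword c = mG in F_2^6, then tally its weight.
  m = 0000 → c = 000000, weight = 0.
  m = 1000 → c = 111101, weight = 5.
  m = 0100 → c = 001111, weight = 4.
  m = 1100 → c = 110010, weight = 3.
  m = 0010 → c = 010001, weight = 2.
  m = 1010 → c = 101100, weight = 3.
  m = 0110 → c = 011110, weight = 4.
  m = 1110 → c = 100011, weight = 3.
  m = 0001 → c = 110001, weight = 3.
  m = 1001 → c = 001100, weight = 2.
  m = 0101 → c = 111110, weight = 5.
  m = 1101 → c = 000011, weight = 2.
  m = 0011 → c = 100000, weight = 1.
  m = 1011 → c = 011101, weight = 4.
  m = 0111 → c = 101111, weight = 5.
  m = 1111 → c = 010010, weight = 2.
Tally weights:
  weight 0: 1 codewords.
  weight 1: 1 codewords.
  weight 2: 4 codewords.
  weight 3: 4 codewords.
  weight 4: 3 codewords.
  weight 5: 3 codewords.
Minimum distance d = smallest w > 0 with A_w > 0 = 1.
Sanity: Σ A_w = 16 = 2^4 = 16 ✓.


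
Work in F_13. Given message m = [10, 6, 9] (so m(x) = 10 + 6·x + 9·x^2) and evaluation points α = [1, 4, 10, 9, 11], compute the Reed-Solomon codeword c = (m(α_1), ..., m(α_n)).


c = [12, 9, 8, 0, 8]

Message polynomial: m(x) = 10 + 6·x + 9·x^2 (mod 13).
For each evaluation point α_i, compute m(α_i) mod 13:
  α_1 = 1: Horner steps 9 → 2 → 12, so m(1) = 12.
  α_2 = 4: Horner steps 9 → 3 → 9, so m(4) = 9.
  α_3 = 10: Horner steps 9 → 5 → 8, so m(10) = 8.
  α_4 = 9: Horner steps 9 → 9 → 0, so m(9) = 0.
  α_5 = 11: Horner steps 9 → 1 → 8, so m(11) = 8.
Codeword c = [12, 9, 8, 0, 8] ∈ F_13^5.


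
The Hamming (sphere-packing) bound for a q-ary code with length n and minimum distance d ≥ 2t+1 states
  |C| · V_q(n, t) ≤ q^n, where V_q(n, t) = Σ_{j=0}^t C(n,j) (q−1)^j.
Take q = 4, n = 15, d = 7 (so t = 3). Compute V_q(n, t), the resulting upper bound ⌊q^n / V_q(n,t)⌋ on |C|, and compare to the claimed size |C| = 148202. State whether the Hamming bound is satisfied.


V_q(n, t) = 13276, q^n = 1073741824, Hamming bound = 80878, |C| = 148202 > bound (violated).

Step 1: Compute V_q(n, t) = Σ_{j=0}^3 C(n, j) (q−1)^j.
  j = 0: C(15,0)·(3)^0 = 1·1 = 1.
  j = 1: C(15,1)·(3)^1 = 15·3 = 45.
  j = 2: C(15,2)·(3)^2 = 105·9 = 945.
  j = 3: C(15,3)·(3)^3 = 455·27 = 12285.
  V_q(n, t) = 1 + 45 + 945 + 12285 = 13276.
Step 2: q^n = 4^15 = 1073741824.
Step 3: Hamming bound ⌊q^n / V_q(n,t)⌋ = ⌊1073741824/13276⌋ = 80878.
Step 4: Compare |C| = 148202 to 80878: violated.
The claimed |C| lies above the Hamming bound, so no 4-ary code of length 15 with d ≥ 7 can have 148202 codewords.


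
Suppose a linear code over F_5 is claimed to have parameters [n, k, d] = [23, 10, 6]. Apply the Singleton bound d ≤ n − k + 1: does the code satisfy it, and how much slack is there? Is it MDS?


Singleton RHS = n − k + 1 = 14, slack = 8, bound satisfied, not MDS.

Singleton bound: d ≤ n − k + 1.
Here n = 23, k = 10, so n − k + 1 = 14.
Given d = 6, check d ≤ 14: YES.
Slack = (n − k + 1) − d = 8.
The code is NOT MDS (slack = 8 > 0).
Description: the claimed parameters are [23, 10, 6]_5; such a code would be non-MDS.


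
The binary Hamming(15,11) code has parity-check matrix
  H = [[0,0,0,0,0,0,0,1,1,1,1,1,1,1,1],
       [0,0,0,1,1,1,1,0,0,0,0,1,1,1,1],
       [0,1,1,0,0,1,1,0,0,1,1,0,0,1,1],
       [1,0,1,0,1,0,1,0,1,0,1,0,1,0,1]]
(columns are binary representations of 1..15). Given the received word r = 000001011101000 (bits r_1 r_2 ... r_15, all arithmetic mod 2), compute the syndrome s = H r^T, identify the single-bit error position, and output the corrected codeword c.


s = (0, 0, 0, 1)^T, error position = 1, corrected codeword c = 100001011101000

Compute s = H r^T mod 2 one row at a time:
  s_1 = 1 + 1 + 1 + 0 + 1 + 0 + 0 + 0 = 4 ≡ 0 (mod 2).
  s_2 = 0 + 0 + 1 + 0 + 1 + 0 + 0 + 0 = 2 ≡ 0 (mod 2).
  s_3 = 0 + 0 + 1 + 0 + 1 + 0 + 0 + 0 = 2 ≡ 0 (mod 2).
  s_4 = 0 + 0 + 0 + 0 + 1 + 0 + 0 + 0 = 1 ≡ 1 (mod 2).
s = (0, 0, 0, 1)^T — this equals column 1 of H (binary 0001), so error is at position 1.
Correct: flip bit 1 of r = 000001011101000 to get c = 100001011101000.


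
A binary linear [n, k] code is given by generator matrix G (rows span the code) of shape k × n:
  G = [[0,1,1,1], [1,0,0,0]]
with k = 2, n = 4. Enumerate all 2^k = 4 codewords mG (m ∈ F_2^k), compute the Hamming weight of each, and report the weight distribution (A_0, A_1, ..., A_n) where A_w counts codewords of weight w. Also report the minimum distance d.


Weight distribution: A_0 = 1, A_1 = 1, A_3 = 1, A_4 = 1. Minimum distance d = 1.

Enumerate all 2^2 = 4 messages m ∈ F_2^2.
For each, compute codeword c = mG in F_2^4, then tally its weight.
  m = 00 → c = 0000, weight = 0.
  m = 10 → c = 0111, weight = 3.
  m = 01 → c = 1000, weight = 1.
  m = 11 → c = 1111, weight = 4.
Tally weights:
  weight 0: 1 codewords.
  weight 1: 1 codewords.
  weight 3: 1 codewords.
  weight 4: 1 codewords.
Minimum distance d = smallest w > 0 with A_w > 0 = 1.
Sanity: Σ A_w = 4 = 2^2 = 4 ✓.


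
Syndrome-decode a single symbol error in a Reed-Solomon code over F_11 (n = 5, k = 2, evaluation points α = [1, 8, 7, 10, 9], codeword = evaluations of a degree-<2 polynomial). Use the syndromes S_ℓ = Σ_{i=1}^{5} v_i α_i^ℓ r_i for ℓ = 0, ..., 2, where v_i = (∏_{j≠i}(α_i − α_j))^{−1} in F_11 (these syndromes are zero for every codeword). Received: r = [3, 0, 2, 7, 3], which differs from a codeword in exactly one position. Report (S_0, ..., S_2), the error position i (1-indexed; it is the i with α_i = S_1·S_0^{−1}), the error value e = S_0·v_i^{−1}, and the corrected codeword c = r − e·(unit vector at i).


S = (10, 2, 7), error at position 5, error magnitude e = 5, c = [3, 0, 2, 7, 9].

Step 1: column multipliers v_i = (∏_{j≠i}(α_i − α_j))^{−1} mod 11.
  i = 1 (α = 1): (1−8)(1−7)(1−10)(1−9) = (−7)·(−6)·(−9)·(−8) = 3024 ≡ 10, so v_1 = 10^{−1} = 10 (mod 11).
  i = 2 (α = 8): (8−1)(8−7)(8−10)(8−9) = 7·1·(−2)·(−1) = 14 ≡ 3, so v_2 = 3^{−1} = 4 (mod 11).
  i = 3 (α = 7): (7−1)(7−8)(7−10)(7−9) = 6·(−1)·(−3)·(−2) = −36 ≡ 8, so v_3 = 8^{−1} = 7 (mod 11).
  i = 4 (α = 10): (10−1)(10−8)(10−7)(10−9) = 9·2·3·1 = 54 ≡ 10, so v_4 = 10^{−1} = 10 (mod 11).
  i = 5 (α = 9): (9−1)(9−8)(9−7)(9−10) = 8·1·2·(−1) = −16 ≡ 6, so v_5 = 6^{−1} = 2 (mod 11).
  v = [10, 4, 7, 10, 2].
Step 2: syndromes of r = [3, 0, 2, 7, 3] (all sums mod 11).
  S_0 = Σ v_i r_i = 10·3 + 4·0 + 7·2 + 10·7 + 2·3 = 120 ≡ 10.
  S_1 = Σ v_i α_i r_i = 10·1·3 + 4·8·0 + 7·7·2 + 10·10·7 + 2·9·3 = 882 ≡ 2.
  α_i^2 mod 11 = [1, 9, 5, 1, 4].
  S_2 = Σ v_i α_i^2 r_i = 10·1·3 + 4·9·0 + 7·5·2 + 10·1·7 + 2·4·3 = 194 ≡ 7.
  S = (10, 2, 7) ≠ 0, so r is not a codeword (an error is present).
Step 3: locate the error. For a single error e at position i, S_ℓ = v_i·e·α_i^ℓ, so α_err = S_1/S_0.
  S_0^{−1} = 10^{−1} = 10 (mod 11), so α_err = 2·10 = 20 ≡ 9 = α_5. Error position i = 5.
  Consistency check: S_2/S_1 = 7·6 = 42 ≡ 9 = α_err ✓ (single-error assumption holds).
Step 4: error magnitude e = S_0/v_5 = S_0·∏_{j≠5}(α_5 − α_j) = 10·6 = 60 ≡ 5 (mod 11).
Step 5: correct position 5: c_5 = r_5 − e = 3 − 5 ≡ 9 (mod 11). Hence c = [3, 0, 2, 7, 9].
  Check: interpolating c through the α_i gives m(x) = 5 + 9·x (degree < 2) with m(α_i) = c_i for every i, so c is indeed a codeword.


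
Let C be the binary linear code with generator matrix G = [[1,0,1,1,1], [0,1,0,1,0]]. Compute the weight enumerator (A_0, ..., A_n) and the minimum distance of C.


Weight distribution: A_0 = 1, A_2 = 1, A_4 = 2. Minimum distance d = 2.

Enumerate all 2^2 = 4 messages m ∈ F_2^2.
For each, compute codeword c = mG in F_2^5, then tally its weight.
  m = 00 → c = 00000, weight = 0.
  m = 10 → c = 10111, weight = 4.
  m = 01 → c = 01010, weight = 2.
  m = 11 → c = 11101, weight = 4.
Tally weights:
  weight 0: 1 codewords.
  weight 2: 1 codewords.
  weight 4: 2 codewords.
Minimum distance d = smallest w > 0 with A_w > 0 = 2.
Sanity: Σ A_w = 4 = 2^2 = 4 ✓.


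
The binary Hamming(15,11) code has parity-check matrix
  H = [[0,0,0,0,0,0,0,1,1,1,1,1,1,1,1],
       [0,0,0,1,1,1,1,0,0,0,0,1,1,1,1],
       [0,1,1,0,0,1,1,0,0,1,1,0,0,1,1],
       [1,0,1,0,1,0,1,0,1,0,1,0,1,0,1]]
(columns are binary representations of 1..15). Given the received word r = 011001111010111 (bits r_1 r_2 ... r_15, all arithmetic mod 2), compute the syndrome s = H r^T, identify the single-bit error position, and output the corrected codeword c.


s = (0, 1, 1, 0)^T, error position = 6, corrected codeword c = 011000111010111

Compute s = H r^T mod 2 one row at a time:
  s_1 = 1 + 1 + 0 + 1 + 0 + 1 + 1 + 1 = 6 ≡ 0 (mod 2).
  s_2 = 0 + 0 + 1 + 1 + 0 + 1 + 1 + 1 = 5 ≡ 1 (mod 2).
  s_3 = 1 + 1 + 1 + 1 + 0 + 1 + 1 + 1 = 7 ≡ 1 (mod 2).
  s_4 = 0 + 1 + 0 + 1 + 1 + 1 + 1 + 1 = 6 ≡ 0 (mod 2).
s = (0, 1, 1, 0)^T — this equals column 6 of H (binary 0110), so error is at position 6.
Correct: flip bit 6 of r = 011001111010111 to get c = 011000111010111.


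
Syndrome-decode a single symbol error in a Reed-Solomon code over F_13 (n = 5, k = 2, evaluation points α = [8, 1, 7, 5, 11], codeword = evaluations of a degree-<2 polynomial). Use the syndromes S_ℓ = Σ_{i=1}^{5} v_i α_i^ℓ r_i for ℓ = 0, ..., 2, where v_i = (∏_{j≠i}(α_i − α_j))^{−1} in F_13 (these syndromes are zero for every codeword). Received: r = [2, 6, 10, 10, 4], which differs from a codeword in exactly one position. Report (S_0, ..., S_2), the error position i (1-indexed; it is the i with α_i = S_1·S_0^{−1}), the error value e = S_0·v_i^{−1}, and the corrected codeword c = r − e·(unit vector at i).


S = (3, 2, 10), error at position 4, error magnitude e = 10, c = [2, 6, 10, 0, 4].

Step 1: column multipliers v_i = (∏_{j≠i}(α_i − α_j))^{−1} mod 13.
  i = 1 (α = 8): (8−1)(8−7)(8−5)(8−11) = 7·1·3·(−3) = −63 ≡ 2, so v_1 = 2^{−1} = 7 (mod 13).
  i = 2 (α = 1): (1−8)(1−7)(1−5)(1−11) = (−7)·(−6)·(−4)·(−10) = 1680 ≡ 3, so v_2 = 3^{−1} = 9 (mod 13).
  i = 3 (α = 7): (7−8)(7−1)(7−5)(7−11) = (−1)·6·2·(−4) = 48 ≡ 9, so v_3 = 9^{−1} = 3 (mod 13).
  i = 4 (α = 5): (5−8)(5−1)(5−7)(5−11) = (−3)·4·(−2)·(−6) = −144 ≡ 12, so v_4 = 12^{−1} = 12 (mod 13).
  i = 5 (α = 11): (11−8)(11−1)(11−7)(11−5) = 3·10·4·6 = 720 ≡ 5, so v_5 = 5^{−1} = 8 (mod 13).
  v = [7, 9, 3, 12, 8].
Step 2: syndromes of r = [2, 6, 10, 10, 4] (all sums mod 13).
  S_0 = Σ v_i r_i = 7·2 + 9·6 + 3·10 + 12·10 + 8·4 = 250 ≡ 3.
  S_1 = Σ v_i α_i r_i = 7·8·2 + 9·1·6 + 3·7·10 + 12·5·10 + 8·11·4 = 1328 ≡ 2.
  α_i^2 mod 13 = [12, 1, 10, 12, 4].
  S_2 = Σ v_i α_i^2 r_i = 7·12·2 + 9·1·6 + 3·10·10 + 12·12·10 + 8·4·4 = 2090 ≡ 10.
  S = (3, 2, 10) ≠ 0, so r is not a codeword (an error is present).
Step 3: locate the error. For a single error e at position i, S_ℓ = v_i·e·α_i^ℓ, so α_err = S_1/S_0.
  S_0^{−1} = 3^{−1} = 9 (mod 13), so α_err = 2·9 = 18 ≡ 5 = α_4. Error position i = 4.
  Consistency check: S_2/S_1 = 10·7 = 70 ≡ 5 = α_err ✓ (single-error assumption holds).
Step 4: error magnitude e = S_0/v_4 = S_0·∏_{j≠4}(α_4 − α_j) = 3·12 = 36 ≡ 10 (mod 13).
Step 5: correct position 4: c_4 = r_4 − e = 10 − 10 ≡ 0 (mod 13). Hence c = [2, 6, 10, 0, 4].
  Check: interpolating c through the α_i gives m(x) = 1 + 5·x (degree < 2) with m(α_i) = c_i for every i, so c is indeed a codeword.


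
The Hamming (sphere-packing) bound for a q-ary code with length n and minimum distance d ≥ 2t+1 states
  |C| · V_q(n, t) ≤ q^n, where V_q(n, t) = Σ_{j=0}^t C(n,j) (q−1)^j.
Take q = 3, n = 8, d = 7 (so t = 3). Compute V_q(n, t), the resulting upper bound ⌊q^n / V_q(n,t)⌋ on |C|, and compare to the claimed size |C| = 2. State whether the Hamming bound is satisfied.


V_q(n, t) = 577, q^n = 6561, Hamming bound = 11, |C| = 2 ≤ bound (satisfied).

Step 1: Compute V_q(n, t) = Σ_{j=0}^3 C(n, j) (q−1)^j.
  j = 0: C(8,0)·(2)^0 = 1·1 = 1.
  j = 1: C(8,1)·(2)^1 = 8·2 = 16.
  j = 2: C(8,2)·(2)^2 = 28·4 = 112.
  j = 3: C(8,3)·(2)^3 = 56·8 = 448.
  V_q(n, t) = 1 + 16 + 112 + 448 = 577.
Step 2: q^n = 3^8 = 6561.
Step 3: Hamming bound ⌊q^n / V_q(n,t)⌋ = ⌊6561/577⌋ = 11.
Step 4: Compare |C| = 2 to 11: satisfied.
The claimed |C| lies below the Hamming bound.


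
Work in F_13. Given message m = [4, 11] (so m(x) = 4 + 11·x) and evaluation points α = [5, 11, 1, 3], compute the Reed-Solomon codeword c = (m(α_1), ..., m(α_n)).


c = [7, 8, 2, 11]

Message polynomial: m(x) = 4 + 11·x (mod 13).
For each evaluation point α_i, compute m(α_i) mod 13:
  α_1 = 5: Horner steps 11 → 7, so m(5) = 7.
  α_2 = 11: Horner steps 11 → 8, so m(11) = 8.
  α_3 = 1: Horner steps 11 → 2, so m(1) = 2.
  α_4 = 3: Horner steps 11 → 11, so m(3) = 11.
Codeword c = [7, 8, 2, 11] ∈ F_13^4.


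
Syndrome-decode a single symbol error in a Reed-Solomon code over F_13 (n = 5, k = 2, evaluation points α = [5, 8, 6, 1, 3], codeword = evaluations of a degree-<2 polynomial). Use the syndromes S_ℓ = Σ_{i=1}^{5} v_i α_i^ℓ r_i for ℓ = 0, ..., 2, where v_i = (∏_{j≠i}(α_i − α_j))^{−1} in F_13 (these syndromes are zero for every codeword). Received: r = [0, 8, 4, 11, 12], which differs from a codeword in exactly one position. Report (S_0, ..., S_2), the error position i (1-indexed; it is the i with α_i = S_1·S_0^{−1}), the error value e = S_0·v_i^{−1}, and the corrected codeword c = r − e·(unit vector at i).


S = (4, 11, 1), error at position 3, error magnitude e = 10, c = [0, 8, 7, 11, 12].

Step 1: column multipliers v_i = (∏_{j≠i}(α_i − α_j))^{−1} mod 13.
  i = 1 (α = 5): (5−8)(5−6)(5−1)(5−3) = (−3)·(−1)·4·2 = 24 ≡ 11, so v_1 = 11^{−1} = 6 (mod 13).
  i = 2 (α = 8): (8−5)(8−6)(8−1)(8−3) = 3·2·7·5 = 210 ≡ 2, so v_2 = 2^{−1} = 7 (mod 13).
  i = 3 (α = 6): (6−5)(6−8)(6−1)(6−3) = 1·(−2)·5·3 = −30 ≡ 9, so v_3 = 9^{−1} = 3 (mod 13).
  i = 4 (α = 1): (1−5)(1−8)(1−6)(1−3) = (−4)·(−7)·(−5)·(−2) = 280 ≡ 7, so v_4 = 7^{−1} = 2 (mod 13).
  i = 5 (α = 3): (3−5)(3−8)(3−6)(3−1) = (−2)·(−5)·(−3)·2 = −60 ≡ 5, so v_5 = 5^{−1} = 8 (mod 13).
  v = [6, 7, 3, 2, 8].
Step 2: syndromes of r = [0, 8, 4, 11, 12] (all sums mod 13).
  S_0 = Σ v_i r_i = 6·0 + 7·8 + 3·4 + 2·11 + 8·12 = 186 ≡ 4.
  S_1 = Σ v_i α_i r_i = 6·5·0 + 7·8·8 + 3·6·4 + 2·1·11 + 8·3·12 = 830 ≡ 11.
  α_i^2 mod 13 = [12, 12, 10, 1, 9].
  S_2 = Σ v_i α_i^2 r_i = 6·12·0 + 7·12·8 + 3·10·4 + 2·1·11 + 8·9·12 = 1678 ≡ 1.
  S = (4, 11, 1) ≠ 0, so r is not a codeword (an error is present).
Step 3: locate the error. For a single error e at position i, S_ℓ = v_i·e·α_i^ℓ, so α_err = S_1/S_0.
  S_0^{−1} = 4^{−1} = 10 (mod 13), so α_err = 11·10 = 110 ≡ 6 = α_3. Error position i = 3.
  Consistency check: S_2/S_1 = 1·6 = 6 ≡ 6 = α_err ✓ (single-error assumption holds).
Step 4: error magnitude e = S_0/v_3 = S_0·∏_{j≠3}(α_3 − α_j) = 4·9 = 36 ≡ 10 (mod 13).
Step 5: correct position 3: c_3 = r_3 − e = 4 − 10 ≡ 7 (mod 13). Hence c = [0, 8, 7, 11, 12].
  Check: interpolating c through the α_i gives m(x) = 4 + 7·x (degree < 2) with m(α_i) = c_i for every i, so c is indeed a codeword.


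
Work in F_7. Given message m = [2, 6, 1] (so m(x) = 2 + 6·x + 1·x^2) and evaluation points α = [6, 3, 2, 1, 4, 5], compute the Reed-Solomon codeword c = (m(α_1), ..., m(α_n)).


c = [4, 1, 4, 2, 0, 1]

Message polynomial: m(x) = 2 + 6·x + 1·x^2 (mod 7).
For each evaluation point α_i, compute m(α_i) mod 7:
  α_1 = 6: Horner steps 1 → 5 → 4, so m(6) = 4.
  α_2 = 3: Horner steps 1 → 2 → 1, so m(3) = 1.
  α_3 = 2: Horner steps 1 → 1 → 4, so m(2) = 4.
  α_4 = 1: Horner steps 1 → 0 → 2, so m(1) = 2.
  α_5 = 4: Horner steps 1 → 3 → 0, so m(4) = 0.
  α_6 = 5: Horner steps 1 → 4 → 1, so m(5) = 1.
Codeword c = [4, 1, 4, 2, 0, 1] ∈ F_7^6.


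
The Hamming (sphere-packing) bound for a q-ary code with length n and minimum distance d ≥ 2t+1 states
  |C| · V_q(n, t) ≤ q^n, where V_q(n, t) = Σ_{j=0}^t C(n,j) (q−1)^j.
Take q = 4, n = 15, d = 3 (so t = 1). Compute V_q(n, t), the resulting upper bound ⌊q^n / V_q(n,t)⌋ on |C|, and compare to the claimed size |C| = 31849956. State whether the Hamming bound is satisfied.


V_q(n, t) = 46, q^n = 1073741824, Hamming bound = 23342213, |C| = 31849956 > bound (violated).

Step 1: Compute V_q(n, t) = Σ_{j=0}^1 C(n, j) (q−1)^j.
  j = 0: C(15,0)·(3)^0 = 1·1 = 1.
  j = 1: C(15,1)·(3)^1 = 15·3 = 45.
  V_q(n, t) = 1 + 45 = 46.
Step 2: q^n = 4^15 = 1073741824.
Step 3: Hamming bound ⌊q^n / V_q(n,t)⌋ = ⌊1073741824/46⌋ = 23342213.
Step 4: Compare |C| = 31849956 to 23342213: violated.
The claimed |C| lies above the Hamming bound, so no 4-ary code of length 15 with d ≥ 3 can have 31849956 codewords.


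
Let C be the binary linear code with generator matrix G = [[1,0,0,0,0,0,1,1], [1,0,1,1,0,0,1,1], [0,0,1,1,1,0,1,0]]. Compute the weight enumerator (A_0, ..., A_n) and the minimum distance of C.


Weight distribution: A_0 = 1, A_2 = 2, A_3 = 2, A_4 = 1, A_5 = 2. Minimum distance d = 2.

Enumerate all 2^3 = 8 messages m ∈ F_2^3.
For each, compute codeword c = mG in F_2^8, then tally its weight.
  m = 000 → c = 00000000, weight = 0.
  m = 100 → c = 10000011, weight = 3.
  m = 010 → c = 10110011, weight = 5.
  m = 110 → c = 00110000, weight = 2.
  m = 001 → c = 00111010, weight = 4.
  m = 101 → c = 10111001, weight = 5.
  m = 011 → c = 10001001, weight = 3.
  m = 111 → c = 00001010, weight = 2.
Tally weights:
  weight 0: 1 codewords.
  weight 2: 2 codewords.
  weight 3: 2 codewords.
  weight 4: 1 codewords.
  weight 5: 2 codewords.
Minimum distance d = smallest w > 0 with A_w > 0 = 2.
Sanity: Σ A_w = 8 = 2^3 = 8 ✓.


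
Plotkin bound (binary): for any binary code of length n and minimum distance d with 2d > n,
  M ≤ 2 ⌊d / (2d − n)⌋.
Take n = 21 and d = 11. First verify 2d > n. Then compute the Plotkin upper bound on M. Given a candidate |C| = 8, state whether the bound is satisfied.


Plotkin bound M ≤ 22; given |C| = 8 ≤ bound (satisfied).

Check applicability: 2d = 22, n = 21.
2d − n = 1 > 0, so Plotkin applies.
Compute d/(2d−n) = 11/1 ≈ 11.0000.
⌊d/(2d−n)⌋ = 11.
Plotkin bound: M ≤ 2·11 = 22.
Given |C| = 8, check: satisfied.
This |C| is below the Plotkin bound.


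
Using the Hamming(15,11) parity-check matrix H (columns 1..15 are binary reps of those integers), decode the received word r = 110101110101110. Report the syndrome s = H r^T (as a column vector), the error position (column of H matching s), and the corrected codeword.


s = (1, 0, 1, 1)^T, error position = 11, corrected codeword c = 110101110111110

Compute s = H r^T mod 2 one row at a time:
  s_1 = 1 + 0 + 1 + 0 + 1 + 1 + 1 + 0 = 5 ≡ 1 (mod 2).
  s_2 = 1 + 0 + 1 + 1 + 1 + 1 + 1 + 0 = 6 ≡ 0 (mod 2).
  s_3 = 1 + 0 + 1 + 1 + 1 + 0 + 1 + 0 = 5 ≡ 1 (mod 2).
  s_4 = 1 + 0 + 0 + 1 + 0 + 0 + 1 + 0 = 3 ≡ 1 (mod 2).
s = (1, 0, 1, 1)^T — this equals column 11 of H (binary 1011), so error is at position 11.
Correct: flip bit 11 of r = 110101110101110 to get c = 110101110111110.


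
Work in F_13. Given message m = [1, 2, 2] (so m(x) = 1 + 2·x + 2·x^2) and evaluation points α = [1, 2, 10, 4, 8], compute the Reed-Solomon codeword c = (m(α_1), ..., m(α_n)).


c = [5, 0, 0, 2, 2]

Message polynomial: m(x) = 1 + 2·x + 2·x^2 (mod 13).
For each evaluation point α_i, compute m(α_i) mod 13:
  α_1 = 1: Horner steps 2 → 4 → 5, so m(1) = 5.
  α_2 = 2: Horner steps 2 → 6 → 0, so m(2) = 0.
  α_3 = 10: Horner steps 2 → 9 → 0, so m(10) = 0.
  α_4 = 4: Horner steps 2 → 10 → 2, so m(4) = 2.
  α_5 = 8: Horner steps 2 → 5 → 2, so m(8) = 2.
Codeword c = [5, 0, 0, 2, 2] ∈ F_13^5.


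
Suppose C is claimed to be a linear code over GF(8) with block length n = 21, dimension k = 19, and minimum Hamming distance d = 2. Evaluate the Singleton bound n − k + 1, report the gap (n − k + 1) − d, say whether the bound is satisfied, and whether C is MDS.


Singleton RHS = n − k + 1 = 3, slack = 1, bound satisfied, not MDS.

Singleton bound: d ≤ n − k + 1.
Here n = 21, k = 19, so n − k + 1 = 3.
Given d = 2, check d ≤ 3: YES.
Slack = (n − k + 1) − d = 1.
The code is NOT MDS (slack = 1 > 0).
Description: the claimed parameters are [21, 19, 2]_8; such a code would be non-MDS.
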